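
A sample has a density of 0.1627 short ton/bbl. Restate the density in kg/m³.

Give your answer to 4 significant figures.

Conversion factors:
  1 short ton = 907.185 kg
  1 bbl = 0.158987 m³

928.4 kg/m³

0.1627 short ton/bbl × 907.185 kg/short ton ÷ 0.158987 m³/bbl = 928.371 kg/m³
928.371 kg/m³  = 928.371 kg/m³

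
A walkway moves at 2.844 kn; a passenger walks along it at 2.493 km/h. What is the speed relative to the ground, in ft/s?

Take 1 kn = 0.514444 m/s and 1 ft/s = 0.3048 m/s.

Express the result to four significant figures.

7.072 ft/s

2.844 kn × 0.514444 → 1.46308 m/s
2.493 km/h × (1/3.6) → 0.6925 m/s
Total: 1.46308 + 0.6925 = 2.15558 m/s
In ft/s: 2.15558 / 0.3048 = 7.07211 ft/s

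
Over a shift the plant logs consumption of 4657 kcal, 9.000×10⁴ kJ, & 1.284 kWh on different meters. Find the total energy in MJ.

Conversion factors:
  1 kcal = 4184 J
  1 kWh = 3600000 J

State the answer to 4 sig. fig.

4657 kcal × 4184 = 1.94849×10⁷ J
9.000×10⁴ kJ × 1000 = 9×10⁷ J
1.284 kWh × 3600000 = 4.6224×10⁶ J
Sum: 1.94849×10⁷ + 9×10⁷ + 4.6224×10⁶ = 1.14107×10⁸ J
In MJ: 1.14107×10⁸ / 1000000 = 114.107 MJ

114.1 MJ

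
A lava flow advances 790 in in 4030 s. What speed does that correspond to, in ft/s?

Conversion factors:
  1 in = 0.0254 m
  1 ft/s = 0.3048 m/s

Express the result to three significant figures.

790 in × 0.0254 = 20.066 m
v = d / t = 20.066 m / 4030 s = 0.00497916 m/s
0.00497916 m/s ÷ (0.3048 m/s/ft/s) = 0.0163358 ft/s

0.0163 ft/s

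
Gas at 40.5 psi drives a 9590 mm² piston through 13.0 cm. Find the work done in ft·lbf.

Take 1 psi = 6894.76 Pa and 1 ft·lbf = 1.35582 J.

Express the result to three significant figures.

257 ft·lbf

40.5 psi → 279238 Pa
9590 mm² → 0.00959 m²
F = P × A = 279238 × 0.00959 = 2677.89 N
13.0 cm → 0.13 m
W = F × d = 2677.89 × 0.13 = 348.126 J
In ft·lbf: 348.126 / 1.35582 = 256.764 ft·lbf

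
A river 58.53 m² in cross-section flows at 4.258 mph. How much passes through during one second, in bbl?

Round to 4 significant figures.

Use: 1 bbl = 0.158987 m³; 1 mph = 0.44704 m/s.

700.8 bbl

4.258 mph × 0.44704 → 1.9035 m/s
V = v × A × t = 1.9035 m/s × 58.53 m² × 1 s = 111.412 m³
111.412 m³ ÷ (0.158987 m³/bbl) = 700.762 bbl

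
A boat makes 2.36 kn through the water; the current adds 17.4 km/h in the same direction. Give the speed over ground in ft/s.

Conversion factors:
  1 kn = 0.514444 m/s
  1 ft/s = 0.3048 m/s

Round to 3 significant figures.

2.36 kn × 0.514444 → 1.21409 m/s
17.4 km/h × (1/3.6) → 4.83333 m/s
Total: 1.21409 + 4.83333 = 6.04742 m/s
In ft/s: 6.04742 / 0.3048 = 19.8406 ft/s

19.8 ft/s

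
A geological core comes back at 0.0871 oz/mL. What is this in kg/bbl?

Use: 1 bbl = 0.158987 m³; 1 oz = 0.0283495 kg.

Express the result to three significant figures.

0.0871 oz/mL × 0.0283495 kg/oz ÷ 10⁻⁶ m³/mL = 2469.24 kg/m³
2469.24 kg/m³ × 0.158987 m³/bbl = 392.577 kg/bbl

393 kg/bbl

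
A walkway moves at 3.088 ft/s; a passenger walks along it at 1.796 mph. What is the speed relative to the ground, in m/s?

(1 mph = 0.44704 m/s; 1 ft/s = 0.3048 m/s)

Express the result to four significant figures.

3.088 ft/s × 0.3048 → 0.941222 m/s
1.796 mph × 0.44704 → 0.802884 m/s
Sum: 0.941222 + 0.802884 = 1.74411 m/s

1.744 m/s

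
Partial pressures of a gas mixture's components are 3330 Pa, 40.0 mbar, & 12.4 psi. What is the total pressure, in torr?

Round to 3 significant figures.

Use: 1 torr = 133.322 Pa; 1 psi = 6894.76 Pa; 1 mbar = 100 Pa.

696 torr

3330 Pa (already Pa)
40.0 mbar × 100 → 4000 Pa
12.4 psi × 6894.76 → 85495 Pa
Combined: 3330 + 4000 + 85495 = 92825 Pa
In torr: 92825 / 133.322 = 696.247 torr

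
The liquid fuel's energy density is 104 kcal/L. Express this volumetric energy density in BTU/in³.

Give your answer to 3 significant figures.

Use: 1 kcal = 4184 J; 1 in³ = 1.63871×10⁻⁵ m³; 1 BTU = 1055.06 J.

6.76 BTU/in³

104 kcal/L × 4184 J/kcal ÷ 0.001 m³/L = 4.35136×10⁸ J/m³
4.35136×10⁸ J/m³ ÷ 1055.06 J/BTU × 1.63871×10⁻⁵ m³/in³ = 6.75849 BTU/in³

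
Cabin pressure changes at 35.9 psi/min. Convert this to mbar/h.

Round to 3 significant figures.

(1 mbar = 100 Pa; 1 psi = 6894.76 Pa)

35.9 psi/min × 6894.76 Pa/psi ÷ 60 s/min = 4125.36 Pa/s
4125.36 Pa/s ÷ 100 Pa/mbar × 3600 s/h = 148513 mbar/h

1.49×10⁵ mbar/h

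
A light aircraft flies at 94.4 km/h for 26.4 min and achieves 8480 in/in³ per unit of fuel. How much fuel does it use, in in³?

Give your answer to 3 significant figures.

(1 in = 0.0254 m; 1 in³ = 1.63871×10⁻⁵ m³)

94.4 km/h → 26.2222 m/s
26.4 min → 1584 s
d = v × t = 26.2222 × 1584 = 41536 m
8480 in/in³ → 1.3144×10⁷ m/m³
V = d / (distance per unit fuel) = 41536 / 1.3144×10⁷ = 0.00316007 m³
In in³: 0.00316007 / 1.63871×10⁻⁵ = 192.839 in³

193 in³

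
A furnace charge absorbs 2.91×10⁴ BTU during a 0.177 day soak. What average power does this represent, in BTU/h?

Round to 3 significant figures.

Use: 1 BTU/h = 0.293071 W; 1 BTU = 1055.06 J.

2.91×10⁴ BTU × 1055.06 = 3.07022×10⁷ J
0.177 day × 86400 = 15292.8 s
P = E / t = 3.07022×10⁷ J / 15292.8 s = 2007.62 W
2007.62 W ÷ (0.293071 W/BTU/h) = 6850.29 BTU/h

6850 BTU/h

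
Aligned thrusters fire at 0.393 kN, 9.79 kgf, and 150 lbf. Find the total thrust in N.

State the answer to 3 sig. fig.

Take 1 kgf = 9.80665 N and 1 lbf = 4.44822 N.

1160 N

0.393 kN × 1000 → 393 N
9.79 kgf × 9.80665 → 96.0071 N
150 lbf × 4.44822 → 667.233 N
Sum: 393 + 96.0071 + 667.233 = 1156.24 N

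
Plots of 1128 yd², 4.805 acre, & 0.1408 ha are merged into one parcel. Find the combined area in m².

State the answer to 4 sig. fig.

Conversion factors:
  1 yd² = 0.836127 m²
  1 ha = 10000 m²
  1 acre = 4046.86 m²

1128 yd² × 0.836127 → 943.151 m²
4.805 acre × 4046.86 → 19445.2 m²
0.1408 ha × 10000 → 1408 m²
Total: 943.151 + 19445.2 + 1408 = 21796.4 m²

2.180×10⁴ m²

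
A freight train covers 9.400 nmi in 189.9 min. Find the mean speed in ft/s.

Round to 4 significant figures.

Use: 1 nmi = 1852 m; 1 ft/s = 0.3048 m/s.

5.013 ft/s

9.400 nmi × 1852 → 17408.8 m
189.9 min × 60 → 11394 s
v = d / t = 17408.8 m / 11394 s = 1.52789 m/s
1.52789 m/s ÷ (0.3048 m/s/ft/s) = 5.01276 ft/s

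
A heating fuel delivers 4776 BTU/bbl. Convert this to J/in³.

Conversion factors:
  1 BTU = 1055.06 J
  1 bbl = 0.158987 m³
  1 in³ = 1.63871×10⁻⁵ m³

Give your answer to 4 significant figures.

4776 BTU/bbl × 1055.06 J/BTU ÷ 0.158987 m³/bbl = 3.16942×10⁷ J/m³
3.16942×10⁷ J/m³ × 1.63871×10⁻⁵ m³/in³ = 519.376 J/in³

519.4 J/in³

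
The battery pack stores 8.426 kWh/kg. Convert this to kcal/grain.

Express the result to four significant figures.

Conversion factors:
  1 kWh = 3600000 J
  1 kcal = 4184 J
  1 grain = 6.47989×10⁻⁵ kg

0.4698 kcal/grain

8.426 kWh/kg × 3600000 J/kWh = 3.03336×10⁷ J/kg
3.03336×10⁷ J/kg ÷ 4184 J/kcal × 6.47989×10⁻⁵ kg/grain = 0.469786 kcal/grain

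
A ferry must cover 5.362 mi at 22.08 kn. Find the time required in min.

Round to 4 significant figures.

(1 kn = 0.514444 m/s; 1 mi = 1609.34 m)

5.362 mi × 1609.34 = 8629.28 m
22.08 kn × 0.514444 = 11.3589 m/s
t = d / v = 8629.28 m / 11.3589 m/s = 759.693 s
759.693 s ÷ (60 s/min) = 12.6616 min

12.66 min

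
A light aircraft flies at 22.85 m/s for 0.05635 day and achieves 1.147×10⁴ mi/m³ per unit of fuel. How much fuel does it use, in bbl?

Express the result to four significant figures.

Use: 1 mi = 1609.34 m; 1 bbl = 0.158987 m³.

0.03791 bbl

0.05635 day → 4868.64 s
d = v × t = 22.85 × 4868.64 = 111248 m
1.147×10⁴ mi/m³ → 1.84591×10⁷ m/m³
V = d / (distance per unit fuel) = 111248 / 1.84591×10⁷ = 0.00602673 m³
In bbl: 0.00602673 / 0.158987 = 0.0379071 bbl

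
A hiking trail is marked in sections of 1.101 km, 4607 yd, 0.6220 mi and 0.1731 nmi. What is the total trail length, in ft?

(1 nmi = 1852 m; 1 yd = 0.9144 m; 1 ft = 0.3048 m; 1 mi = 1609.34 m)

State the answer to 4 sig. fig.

1.101 km × 1000 = 1101 m
4607 yd × 0.9144 = 4212.64 m
0.6220 mi × 1609.34 = 1001.01 m
0.1731 nmi × 1852 = 320.581 m
Total: 1101 + 4212.64 + 1001.01 + 320.581 = 6635.23 m
In ft: 6635.23 / 0.3048 = 21769.1 ft

2.177×10⁴ ft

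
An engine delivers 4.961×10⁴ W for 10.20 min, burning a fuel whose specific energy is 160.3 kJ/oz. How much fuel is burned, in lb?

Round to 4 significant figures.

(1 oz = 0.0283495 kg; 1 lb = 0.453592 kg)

10.20 min → 612 s
E = P × t = 49610 × 612 = 3.03613×10⁷ J
160.3 kJ/oz → 5.65442×10⁶ J/kg
m = E / e_s = 3.03613×10⁷ / 5.65442×10⁶ = 5.36948 kg
In lb: 5.36948 / 0.453592 = 11.8377 lb

11.84 lb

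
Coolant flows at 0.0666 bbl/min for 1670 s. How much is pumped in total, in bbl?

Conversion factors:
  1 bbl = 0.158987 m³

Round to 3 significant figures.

1.85 bbl

0.0666 bbl/min → 1.76476×10⁻⁴ m³/s
V = Q × t = 1.76476×10⁻⁴ × 1670 = 0.294715 m³
In bbl: 0.294715 / 0.158987 = 1.85371 bbl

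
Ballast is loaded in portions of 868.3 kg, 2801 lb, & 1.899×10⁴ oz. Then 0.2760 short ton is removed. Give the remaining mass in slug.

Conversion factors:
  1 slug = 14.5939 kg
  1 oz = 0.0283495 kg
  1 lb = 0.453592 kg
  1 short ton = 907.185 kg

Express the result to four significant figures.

868.3 kg (already kg)
2801 lb × 0.453592 = 1270.51 kg
1.899×10⁴ oz × 0.0283495 = 538.357 kg
0.2760 short ton × 907.185 = 250.383 kg
Result: 868.3 + 1270.51 + 538.357 − 250.383 = 2426.78 kg
In slug: 2426.78 / 14.5939 = 166.287 slug

166.3 slug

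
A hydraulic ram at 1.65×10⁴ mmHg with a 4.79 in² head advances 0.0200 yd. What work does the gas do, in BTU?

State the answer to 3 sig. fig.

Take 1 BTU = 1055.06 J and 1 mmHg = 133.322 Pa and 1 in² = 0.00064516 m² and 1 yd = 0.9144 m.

1.65×10⁴ mmHg → 2.19981×10⁶ Pa
4.79 in² → 0.00309032 m²
F = P × A = 2.19981×10⁶ × 0.00309032 = 6798.12 N
0.0200 yd → 0.018288 m
W = F × d = 6798.12 × 0.018288 = 124.324 J
In BTU: 124.324 / 1055.06 = 0.117836 BTU

0.118 BTU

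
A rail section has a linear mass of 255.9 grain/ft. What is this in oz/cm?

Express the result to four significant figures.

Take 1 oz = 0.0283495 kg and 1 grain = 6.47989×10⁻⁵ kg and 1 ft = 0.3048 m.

0.01919 oz/cm

255.9 grain/ft × 6.47989×10⁻⁵ kg/grain ÷ 0.3048 m/ft = 0.054403 kg/m
0.054403 kg/m ÷ 0.0283495 kg/oz × 0.01 m/cm = 0.0191901 oz/cm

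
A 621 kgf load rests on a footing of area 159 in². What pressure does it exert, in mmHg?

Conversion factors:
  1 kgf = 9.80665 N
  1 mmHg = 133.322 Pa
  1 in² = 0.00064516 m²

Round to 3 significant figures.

445 mmHg

621 kgf × 9.80665 → 6089.93 N
159 in² × 0.00064516 → 0.10258 m²
P = F / A = 6089.93 N / 0.10258 m² = 59367.6 Pa
59367.6 Pa ÷ (133.322 Pa/mmHg) = 445.295 mmHg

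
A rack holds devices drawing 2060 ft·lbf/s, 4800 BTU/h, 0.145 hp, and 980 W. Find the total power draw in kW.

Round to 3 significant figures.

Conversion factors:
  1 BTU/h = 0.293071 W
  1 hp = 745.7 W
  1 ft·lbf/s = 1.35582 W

2060 ft·lbf/s × 1.35582 = 2792.99 W
4800 BTU/h × 0.293071 = 1406.74 W
0.145 hp × 745.7 = 108.126 W
980 W (already W)
Sum: 2792.99 + 1406.74 + 108.126 + 980 = 5287.86 W
In kW: 5287.86 / 1000 = 5.28786 kW

5.29 kW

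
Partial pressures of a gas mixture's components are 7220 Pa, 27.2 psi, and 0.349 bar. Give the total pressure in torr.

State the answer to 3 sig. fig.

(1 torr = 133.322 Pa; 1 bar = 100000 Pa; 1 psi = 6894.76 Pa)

7220 Pa (already Pa)
27.2 psi × 6894.76 → 187537 Pa
0.349 bar × 100000 → 34900 Pa
Total: 7220 + 187537 + 34900 = 229657 Pa
In torr: 229657 / 133.322 = 1722.57 torr

1720 torr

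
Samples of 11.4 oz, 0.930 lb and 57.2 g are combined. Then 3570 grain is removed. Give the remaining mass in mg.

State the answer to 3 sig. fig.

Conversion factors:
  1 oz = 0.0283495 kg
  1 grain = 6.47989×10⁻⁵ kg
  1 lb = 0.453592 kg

5.71×10⁵ mg

11.4 oz × 0.0283495 → 0.323184 kg
0.930 lb × 0.453592 → 0.421841 kg
57.2 g × 0.001 → 0.0572 kg
3570 grain × 6.47989×10⁻⁵ → 0.231332 kg
Net: 0.323184 + 0.421841 + 0.0572 − 0.231332 = 0.570893 kg
In mg: 0.570893 / 10⁻⁶ = 570893 mg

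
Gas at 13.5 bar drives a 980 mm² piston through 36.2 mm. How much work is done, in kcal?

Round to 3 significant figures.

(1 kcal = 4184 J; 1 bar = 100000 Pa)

0.0114 kcal

13.5 bar → 1.35×10⁶ Pa
980 mm² → 9.8×10⁻⁴ m²
F = P × A = 1.35×10⁶ × 9.8×10⁻⁴ = 1323 N
36.2 mm → 0.0362 m
W = F × d = 1323 × 0.0362 = 47.8926 J
In kcal: 47.8926 / 4184 = 0.0114466 kcal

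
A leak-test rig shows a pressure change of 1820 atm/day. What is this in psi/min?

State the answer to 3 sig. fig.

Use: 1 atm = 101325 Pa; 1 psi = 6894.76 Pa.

1820 atm/day × 101325 Pa/atm ÷ 86400 s/day = 2134.39 Pa/s
2134.39 Pa/s ÷ 6894.76 Pa/psi × 60 s/min = 18.574 psi/min

18.6 psi/min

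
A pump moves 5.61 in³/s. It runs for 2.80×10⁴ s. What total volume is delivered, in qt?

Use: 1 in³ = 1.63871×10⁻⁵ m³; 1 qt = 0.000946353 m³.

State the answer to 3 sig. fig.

5.61 in³/s → 9.19316×10⁻⁵ m³/s
V = Q × t = 9.19316×10⁻⁵ × 28000 = 2.57408 m³
In qt: 2.57408 / 0.000946353 = 2720 qt

2720 qt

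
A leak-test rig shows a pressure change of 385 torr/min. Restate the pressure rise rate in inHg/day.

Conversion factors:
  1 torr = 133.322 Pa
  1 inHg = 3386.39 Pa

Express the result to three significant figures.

2.18×10⁴ inHg/day

385 torr/min × 133.322 Pa/torr ÷ 60 s/min = 855.483 Pa/s
855.483 Pa/s ÷ 3386.39 Pa/inHg × 86400 s/day = 21826.7 inHg/day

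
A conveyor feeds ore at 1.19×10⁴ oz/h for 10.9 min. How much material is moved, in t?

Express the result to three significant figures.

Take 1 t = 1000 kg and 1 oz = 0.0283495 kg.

1.19×10⁴ oz/h → 0.0937108 kg/s
10.9 min → 654 s
m = ṁ × t = 0.0937108 × 654 = 61.2869 kg
In t: 61.2869 / 1000 = 0.0612869 t

0.0613 t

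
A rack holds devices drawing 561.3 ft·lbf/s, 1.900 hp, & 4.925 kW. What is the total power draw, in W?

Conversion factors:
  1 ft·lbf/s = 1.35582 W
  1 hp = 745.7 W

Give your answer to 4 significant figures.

561.3 ft·lbf/s × 1.35582 = 761.022 W
1.900 hp × 745.7 = 1416.83 W
4.925 kW × 1000 = 4925 W
Combined: 761.022 + 1416.83 + 4925 = 7102.85 W

7103 W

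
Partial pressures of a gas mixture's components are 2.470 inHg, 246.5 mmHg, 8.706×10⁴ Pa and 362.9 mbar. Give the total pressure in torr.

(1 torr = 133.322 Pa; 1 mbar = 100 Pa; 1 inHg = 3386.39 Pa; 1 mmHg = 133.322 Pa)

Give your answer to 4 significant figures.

1234 torr

2.470 inHg × 3386.39 = 8364.38 Pa
246.5 mmHg × 133.322 = 32863.9 Pa
8.706×10⁴ Pa (already Pa)
362.9 mbar × 100 = 36290 Pa
Combined: 8364.38 + 32863.9 + 87060 + 36290 = 164578 Pa
In torr: 164578 / 133.322 = 1234.44 torr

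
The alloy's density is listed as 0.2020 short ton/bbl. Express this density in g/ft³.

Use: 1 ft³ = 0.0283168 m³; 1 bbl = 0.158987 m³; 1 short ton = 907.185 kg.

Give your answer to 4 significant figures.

0.2020 short ton/bbl × 907.185 kg/short ton ÷ 0.158987 m³/bbl = 1152.62 kg/m³
1152.62 kg/m³ ÷ 0.001 kg/g × 0.0283168 m³/ft³ = 32638.5 g/ft³

3.264×10⁴ g/ft³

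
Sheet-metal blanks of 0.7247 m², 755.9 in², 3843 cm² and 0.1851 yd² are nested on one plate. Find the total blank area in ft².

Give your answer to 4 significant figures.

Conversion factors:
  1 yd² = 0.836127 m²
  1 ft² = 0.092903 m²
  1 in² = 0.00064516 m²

18.85 ft²

0.7247 m² (already m²)
755.9 in² × 0.00064516 = 0.487676 m²
3843 cm² × 0.0001 = 0.3843 m²
0.1851 yd² × 0.836127 = 0.154767 m²
Combined: 0.7247 + 0.487676 + 0.3843 + 0.154767 = 1.75144 m²
In ft²: 1.75144 / 0.092903 = 18.8524 ft²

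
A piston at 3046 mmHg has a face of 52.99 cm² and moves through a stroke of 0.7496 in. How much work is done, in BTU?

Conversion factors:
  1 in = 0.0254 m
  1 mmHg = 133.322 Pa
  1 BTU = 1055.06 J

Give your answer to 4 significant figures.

0.03883 BTU

3046 mmHg → 406099 Pa
52.99 cm² → 0.005299 m²
F = P × A = 406099 × 0.005299 = 2151.92 N
0.7496 in → 0.0190398 m
W = F × d = 2151.92 × 0.0190398 = 40.9721 J
In BTU: 40.9721 / 1055.06 = 0.0388339 BTU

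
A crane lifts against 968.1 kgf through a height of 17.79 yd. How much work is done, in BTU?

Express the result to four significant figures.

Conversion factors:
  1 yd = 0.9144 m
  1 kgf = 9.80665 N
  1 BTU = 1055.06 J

968.1 kgf × 9.80665 → 9493.82 N
17.79 yd × 0.9144 → 16.2672 m
W = F × d = 9493.82 N × 16.2672 m = 154438 J
154438 J ÷ (1055.06 J/BTU) = 146.378 BTU

146.4 BTU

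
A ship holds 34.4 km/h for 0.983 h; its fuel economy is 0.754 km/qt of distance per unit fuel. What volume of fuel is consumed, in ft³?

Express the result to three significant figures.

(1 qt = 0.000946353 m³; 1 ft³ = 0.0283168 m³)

1.50 ft³

34.4 km/h → 9.55556 m/s
0.983 h → 3538.8 s
d = v × t = 9.55556 × 3538.8 = 33815.2 m
0.754 km/qt → 796743 m/m³
V = d / (distance per unit fuel) = 33815.2 / 796743 = 0.0424418 m³
In ft³: 0.0424418 / 0.0283168 = 1.49882 ft³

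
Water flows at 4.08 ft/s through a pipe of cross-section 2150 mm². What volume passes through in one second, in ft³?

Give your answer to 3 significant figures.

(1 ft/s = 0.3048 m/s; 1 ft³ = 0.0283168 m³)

0.0944 ft³

4.08 ft/s × 0.3048 = 1.24358 m/s
2150 mm² × 10⁻⁶ = 0.00215 m²
V = v × A × t = 1.24358 m/s × 0.00215 m² × 1 s = 0.0026737 m³
0.0026737 m³ ÷ (0.0283168 m³/ft³) = 0.094421 ft³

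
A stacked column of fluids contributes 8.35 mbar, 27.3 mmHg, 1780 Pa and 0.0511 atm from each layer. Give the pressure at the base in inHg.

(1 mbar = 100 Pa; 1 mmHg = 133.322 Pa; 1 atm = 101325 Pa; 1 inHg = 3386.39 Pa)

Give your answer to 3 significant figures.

3.38 inHg

8.35 mbar × 100 = 835 Pa
27.3 mmHg × 133.322 = 3639.69 Pa
1780 Pa (already Pa)
0.0511 atm × 101325 = 5177.71 Pa
Combined: 835 + 3639.69 + 1780 + 5177.71 = 11432.4 Pa
In inHg: 11432.4 / 3386.39 = 3.37598 inHg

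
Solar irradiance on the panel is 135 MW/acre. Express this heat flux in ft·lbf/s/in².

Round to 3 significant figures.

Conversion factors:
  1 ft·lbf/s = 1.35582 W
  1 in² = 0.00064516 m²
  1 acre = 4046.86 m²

15.9 ft·lbf/s/in²

135 MW/acre × 1000000 W/MW ÷ 4046.86 m²/acre = 33359.2 W/m²
33359.2 W/m² ÷ 1.35582 W/ft·lbf/s × 0.00064516 m²/in² = 15.8738 ft·lbf/s/in²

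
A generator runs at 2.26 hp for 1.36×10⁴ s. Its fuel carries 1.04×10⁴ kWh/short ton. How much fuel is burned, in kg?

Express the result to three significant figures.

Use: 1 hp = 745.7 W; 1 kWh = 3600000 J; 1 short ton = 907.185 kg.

2.26 hp → 1685.28 W
E = P × t = 1685.28 × 13600 = 2.29198×10⁷ J
1.04×10⁴ kWh/short ton → 4.12705×10⁷ J/kg
m = E / e_s = 2.29198×10⁷ / 4.12705×10⁷ = 0.555356 kg

0.555 kg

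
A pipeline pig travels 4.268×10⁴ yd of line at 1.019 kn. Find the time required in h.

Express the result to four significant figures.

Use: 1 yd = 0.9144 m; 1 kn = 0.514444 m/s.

4.268×10⁴ yd × 0.9144 → 39026.6 m
1.019 kn × 0.514444 → 0.524218 m/s
t = d / v = 39026.6 m / 0.524218 m/s = 74447.3 s
74447.3 s ÷ (3600 s/h) = 20.6798 h

20.68 h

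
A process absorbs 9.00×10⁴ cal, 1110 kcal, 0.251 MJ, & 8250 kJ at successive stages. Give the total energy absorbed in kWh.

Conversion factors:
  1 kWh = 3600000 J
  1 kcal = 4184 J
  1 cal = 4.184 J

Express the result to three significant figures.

9.00×10⁴ cal × 4.184 → 376560 J
1110 kcal × 4184 → 4.64424×10⁶ J
0.251 MJ × 1000000 → 251000 J
8250 kJ × 1000 → 8.25×10⁶ J
Sum: 376560 + 4.64424×10⁶ + 251000 + 8.25×10⁶ = 1.35218×10⁷ J
In kWh: 1.35218×10⁷ / 3600000 = 3.75606 kWh

3.76 kWh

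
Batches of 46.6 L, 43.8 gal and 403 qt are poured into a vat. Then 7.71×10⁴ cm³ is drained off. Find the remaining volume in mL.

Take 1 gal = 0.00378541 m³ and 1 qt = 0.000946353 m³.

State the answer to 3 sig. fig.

46.6 L × 0.001 → 0.0466 m³
43.8 gal × 0.00378541 → 0.165801 m³
403 qt × 0.000946353 → 0.38138 m³
7.71×10⁴ cm³ × 10⁻⁶ → 0.0771 m³
Sum: 0.0466 + 0.165801 + 0.38138 − 0.0771 = 0.516681 m³
In mL: 0.516681 / 10⁻⁶ = 516681 mL

5.17×10⁵ mL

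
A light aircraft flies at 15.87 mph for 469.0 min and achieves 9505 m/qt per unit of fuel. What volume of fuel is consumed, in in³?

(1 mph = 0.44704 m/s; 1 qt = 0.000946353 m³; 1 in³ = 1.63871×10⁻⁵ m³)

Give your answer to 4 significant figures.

15.87 mph → 7.09452 m/s
469.0 min → 28140 s
d = v × t = 7.09452 × 28140 = 199640 m
9505 m/qt → 1.00438×10⁷ m/m³
V = d / (distance per unit fuel) = 199640 / 1.00438×10⁷ = 0.0198769 m³
In in³: 0.0198769 / 1.63871×10⁻⁵ = 1212.96 in³

1213 in³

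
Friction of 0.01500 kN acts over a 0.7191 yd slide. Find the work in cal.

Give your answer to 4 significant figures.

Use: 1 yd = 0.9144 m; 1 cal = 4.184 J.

0.01500 kN × 1000 = 15 N
0.7191 yd × 0.9144 = 0.657545 m
W = F × d = 15 N × 0.657545 m = 9.86318 J
9.86318 J ÷ (4.184 J/cal) = 2.35736 cal

2.357 cal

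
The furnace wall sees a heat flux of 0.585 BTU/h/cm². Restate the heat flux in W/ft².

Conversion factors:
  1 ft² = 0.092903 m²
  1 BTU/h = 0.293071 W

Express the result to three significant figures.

0.585 BTU/h/cm² × 0.293071 W/BTU/h ÷ 0.0001 m²/cm² = 1714.47 W/m²
1714.47 W/m² × 0.092903 m²/ft² = 159.279 W/ft²

159 W/ft²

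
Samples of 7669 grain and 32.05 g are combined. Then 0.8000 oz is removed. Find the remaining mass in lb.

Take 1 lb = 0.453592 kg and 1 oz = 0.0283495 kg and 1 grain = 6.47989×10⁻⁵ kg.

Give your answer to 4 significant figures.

7669 grain × 6.47989×10⁻⁵ = 0.496943 kg
32.05 g × 0.001 = 0.03205 kg
0.8000 oz × 0.0283495 = 0.0226796 kg
Sum: 0.496943 + 0.03205 − 0.0226796 = 0.506313 kg
In lb: 0.506313 / 0.453592 = 1.11623 lb

1.116 lb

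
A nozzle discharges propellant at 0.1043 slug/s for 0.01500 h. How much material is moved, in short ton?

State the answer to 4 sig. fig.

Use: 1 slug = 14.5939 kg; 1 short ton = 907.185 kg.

0.1043 slug/s → 1.52214 kg/s
0.01500 h → 54 s
m = ṁ × t = 1.52214 × 54 = 82.1956 kg
In short ton: 82.1956 / 907.185 = 0.0906051 short ton

0.09061 short ton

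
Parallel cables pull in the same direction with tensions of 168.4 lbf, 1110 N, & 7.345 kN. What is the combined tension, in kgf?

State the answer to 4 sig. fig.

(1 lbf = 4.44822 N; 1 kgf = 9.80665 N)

168.4 lbf × 4.44822 = 749.08 N
1110 N (already N)
7.345 kN × 1000 = 7345 N
Combined: 749.08 + 1110 + 7345 = 9204.08 N
In kgf: 9204.08 / 9.80665 = 938.555 kgf

938.6 kgf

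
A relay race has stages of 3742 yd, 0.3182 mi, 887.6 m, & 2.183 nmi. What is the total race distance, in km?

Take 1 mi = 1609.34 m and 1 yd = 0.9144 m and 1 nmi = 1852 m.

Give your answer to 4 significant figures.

3742 yd × 0.9144 = 3421.68 m
0.3182 mi × 1609.34 = 512.092 m
887.6 m (already m)
2.183 nmi × 1852 = 4042.92 m
Total: 3421.68 + 512.092 + 887.6 + 4042.92 = 8864.29 m
In km: 8864.29 / 1000 = 8.86429 km

8.864 km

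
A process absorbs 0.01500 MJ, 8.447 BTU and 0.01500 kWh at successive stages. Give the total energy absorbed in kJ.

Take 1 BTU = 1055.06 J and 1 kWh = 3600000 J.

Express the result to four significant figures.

77.91 kJ

0.01500 MJ × 1000000 = 15000 J
8.447 BTU × 1055.06 = 8912.09 J
0.01500 kWh × 3600000 = 54000 J
Sum: 15000 + 8912.09 + 54000 = 77912.1 J
In kJ: 77912.1 / 1000 = 77.9121 kJ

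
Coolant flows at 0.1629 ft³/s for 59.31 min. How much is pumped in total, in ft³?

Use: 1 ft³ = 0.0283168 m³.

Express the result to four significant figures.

579.7 ft³

0.1629 ft³/s → 0.00461281 m³/s
59.31 min → 3558.6 s
V = Q × t = 0.00461281 × 3558.6 = 16.4151 m³
In ft³: 16.4151 / 0.0283168 = 579.695 ft³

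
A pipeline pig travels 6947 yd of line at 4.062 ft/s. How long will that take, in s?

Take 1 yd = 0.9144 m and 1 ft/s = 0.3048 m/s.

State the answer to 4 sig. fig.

5131 s

6947 yd × 0.9144 → 6352.34 m
4.062 ft/s × 0.3048 → 1.2381 m/s
t = d / v = 6352.34 m / 1.2381 m/s = 5130.72 s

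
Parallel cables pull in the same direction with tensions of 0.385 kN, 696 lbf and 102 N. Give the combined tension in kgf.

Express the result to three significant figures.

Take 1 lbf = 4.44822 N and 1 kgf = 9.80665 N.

365 kgf

0.385 kN × 1000 = 385 N
696 lbf × 4.44822 = 3095.96 N
102 N (already N)
Sum: 385 + 3095.96 + 102 = 3582.96 N
In kgf: 3582.96 / 9.80665 = 365.36 kgf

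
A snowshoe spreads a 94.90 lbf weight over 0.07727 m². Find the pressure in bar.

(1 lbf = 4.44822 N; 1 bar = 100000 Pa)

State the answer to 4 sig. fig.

0.05463 bar

94.90 lbf × 4.44822 = 422.136 N
P = F / A = 422.136 N / 0.07727 m² = 5463.13 Pa
5463.13 Pa ÷ (100000 Pa/bar) = 0.0546313 bar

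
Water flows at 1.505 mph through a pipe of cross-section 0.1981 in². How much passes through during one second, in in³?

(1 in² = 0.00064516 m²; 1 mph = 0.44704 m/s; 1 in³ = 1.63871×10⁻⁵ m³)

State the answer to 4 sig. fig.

1.505 mph × 0.44704 = 0.672795 m/s
0.1981 in² × 0.00064516 = 1.27806×10⁻⁴ m²
V = v × A × t = 0.672795 m/s × 1.27806×10⁻⁴ m² × 1 s = 8.59872×10⁻⁵ m³
8.59872×10⁻⁵ m³ ÷ (1.63871×10⁻⁵ m³/in³) = 5.24725 in³

5.247 in³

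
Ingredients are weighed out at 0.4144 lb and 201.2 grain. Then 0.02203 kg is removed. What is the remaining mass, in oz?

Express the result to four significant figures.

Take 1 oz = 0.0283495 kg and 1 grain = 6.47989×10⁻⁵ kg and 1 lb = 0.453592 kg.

6.313 oz

0.4144 lb × 0.453592 = 0.187969 kg
201.2 grain × 6.47989×10⁻⁵ = 0.0130375 kg
0.02203 kg (already kg)
Result: 0.187969 + 0.0130375 − 0.02203 = 0.178976 kg
In oz: 0.178976 / 0.0283495 = 6.3132 oz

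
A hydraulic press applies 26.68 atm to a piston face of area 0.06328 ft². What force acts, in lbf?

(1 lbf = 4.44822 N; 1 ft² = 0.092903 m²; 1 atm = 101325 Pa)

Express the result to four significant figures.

3573 lbf

26.68 atm × 101325 → 2.70335×10⁶ Pa
0.06328 ft² × 0.092903 → 0.0058789 m²
F = P × A = 2.70335×10⁶ Pa × 0.0058789 m² = 15892.7 N
15892.7 N ÷ (4.44822 N/lbf) = 3572.82 lbf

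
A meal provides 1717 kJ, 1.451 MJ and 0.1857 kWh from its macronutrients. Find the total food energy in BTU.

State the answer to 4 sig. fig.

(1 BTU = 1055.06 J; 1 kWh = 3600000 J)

1717 kJ × 1000 → 1.717×10⁶ J
1.451 MJ × 1000000 → 1.451×10⁶ J
0.1857 kWh × 3600000 → 668520 J
Combined: 1.717×10⁶ + 1.451×10⁶ + 668520 = 3.83652×10⁶ J
In BTU: 3.83652×10⁶ / 1055.06 = 3636.31 BTU

3636 BTU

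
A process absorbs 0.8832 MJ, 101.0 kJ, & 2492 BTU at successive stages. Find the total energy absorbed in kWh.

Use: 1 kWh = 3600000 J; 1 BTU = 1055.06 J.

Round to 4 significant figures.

0.8832 MJ × 1000000 = 883200 J
101.0 kJ × 1000 = 101000 J
2492 BTU × 1055.06 = 2.62921×10⁶ J
Total: 883200 + 101000 + 2.62921×10⁶ = 3.61341×10⁶ J
In kWh: 3.61341×10⁶ / 3600000 = 1.00372 kWh

1.004 kWh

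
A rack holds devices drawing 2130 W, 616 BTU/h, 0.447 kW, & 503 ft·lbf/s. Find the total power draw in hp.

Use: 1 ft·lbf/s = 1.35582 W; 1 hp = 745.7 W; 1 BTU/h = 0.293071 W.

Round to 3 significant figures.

4.61 hp

2130 W (already W)
616 BTU/h × 0.293071 → 180.532 W
0.447 kW × 1000 → 447 W
503 ft·lbf/s × 1.35582 → 681.977 W
Combined: 2130 + 180.532 + 447 + 681.977 = 3439.51 W
In hp: 3439.51 / 745.7 = 4.61246 hp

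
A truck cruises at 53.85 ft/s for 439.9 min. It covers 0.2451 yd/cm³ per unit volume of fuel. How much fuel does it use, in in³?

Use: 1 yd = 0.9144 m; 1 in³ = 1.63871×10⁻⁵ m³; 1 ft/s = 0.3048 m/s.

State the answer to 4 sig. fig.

1.180×10⁵ in³

53.85 ft/s → 16.4135 m/s
439.9 min → 26394 s
d = v × t = 16.4135 × 26394 = 433218 m
0.2451 yd/cm³ → 224119 m/m³
V = d / (distance per unit fuel) = 433218 / 224119 = 1.93298 m³
In in³: 1.93298 / 1.63871×10⁻⁵ = 117957 in³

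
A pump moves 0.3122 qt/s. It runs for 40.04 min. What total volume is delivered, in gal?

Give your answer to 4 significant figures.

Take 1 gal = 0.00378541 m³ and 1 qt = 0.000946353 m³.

0.3122 qt/s → 2.95451×10⁻⁴ m³/s
40.04 min → 2402.4 s
V = Q × t = 2.95451×10⁻⁴ × 2402.4 = 0.709791 m³
In gal: 0.709791 / 0.00378541 = 187.507 gal

187.5 gal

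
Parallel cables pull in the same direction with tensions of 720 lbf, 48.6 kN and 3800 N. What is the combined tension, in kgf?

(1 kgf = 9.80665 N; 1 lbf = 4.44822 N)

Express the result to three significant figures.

720 lbf × 4.44822 → 3202.72 N
48.6 kN × 1000 → 48600 N
3800 N (already N)
Sum: 3202.72 + 48600 + 3800 = 55602.7 N
In kgf: 55602.7 / 9.80665 = 5669.9 kgf

5670 kgf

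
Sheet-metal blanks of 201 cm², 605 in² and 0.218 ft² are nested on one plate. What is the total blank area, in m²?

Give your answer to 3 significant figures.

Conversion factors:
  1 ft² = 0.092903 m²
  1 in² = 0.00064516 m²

0.431 m²

201 cm² × 0.0001 = 0.0201 m²
605 in² × 0.00064516 = 0.390322 m²
0.218 ft² × 0.092903 = 0.0202529 m²
Combined: 0.0201 + 0.390322 + 0.0202529 = 0.430675 m²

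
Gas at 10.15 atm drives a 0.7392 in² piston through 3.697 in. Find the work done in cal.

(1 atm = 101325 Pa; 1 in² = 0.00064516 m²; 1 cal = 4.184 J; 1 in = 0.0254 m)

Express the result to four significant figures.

11.01 cal

10.15 atm → 1.02845×10⁶ Pa
0.7392 in² → 4.76902×10⁻⁴ m²
F = P × A = 1.02845×10⁶ × 4.76902×10⁻⁴ = 490.47 N
3.697 in → 0.0939038 m
W = F × d = 490.47 × 0.0939038 = 46.057 J
In cal: 46.057 / 4.184 = 11.0079 cal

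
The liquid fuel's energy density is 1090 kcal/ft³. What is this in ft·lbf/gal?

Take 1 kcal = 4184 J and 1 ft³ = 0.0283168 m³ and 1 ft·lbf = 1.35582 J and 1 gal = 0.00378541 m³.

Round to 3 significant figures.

4.50×10⁵ ft·lbf/gal

1090 kcal/ft³ × 4184 J/kcal ÷ 0.0283168 m³/ft³ = 1.61055×10⁸ J/m³
1.61055×10⁸ J/m³ ÷ 1.35582 J/ft·lbf × 0.00378541 m³/gal = 449661 ft·lbf/gal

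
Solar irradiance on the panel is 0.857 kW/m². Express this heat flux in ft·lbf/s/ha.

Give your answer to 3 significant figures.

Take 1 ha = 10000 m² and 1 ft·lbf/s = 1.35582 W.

6.32×10⁶ ft·lbf/s/ha

0.857 kW/m² × 1000 W/kW = 857 W/m²
857 W/m² ÷ 1.35582 W/ft·lbf/s × 10000 m²/ha = 6.3209×10⁶ ft·lbf/s/ha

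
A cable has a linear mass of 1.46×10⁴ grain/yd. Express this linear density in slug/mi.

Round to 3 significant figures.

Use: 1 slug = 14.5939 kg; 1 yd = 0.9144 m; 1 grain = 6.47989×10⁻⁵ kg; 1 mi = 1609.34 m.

114 slug/mi

1.46×10⁴ grain/yd × 6.47989×10⁻⁵ kg/grain ÷ 0.9144 m/yd = 1.03463 kg/m
1.03463 kg/m ÷ 14.5939 kg/slug × 1609.34 m/mi = 114.094 slug/mi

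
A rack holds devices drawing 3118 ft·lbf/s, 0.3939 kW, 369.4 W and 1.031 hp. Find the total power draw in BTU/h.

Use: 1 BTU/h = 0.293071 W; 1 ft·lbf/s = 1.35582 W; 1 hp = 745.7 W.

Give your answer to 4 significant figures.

3118 ft·lbf/s × 1.35582 = 4227.45 W
0.3939 kW × 1000 = 393.9 W
369.4 W (already W)
1.031 hp × 745.7 = 768.817 W
Sum: 4227.45 + 393.9 + 369.4 + 768.817 = 5759.57 W
In BTU/h: 5759.57 / 0.293071 = 19652.5 BTU/h

1.965×10⁴ BTU/h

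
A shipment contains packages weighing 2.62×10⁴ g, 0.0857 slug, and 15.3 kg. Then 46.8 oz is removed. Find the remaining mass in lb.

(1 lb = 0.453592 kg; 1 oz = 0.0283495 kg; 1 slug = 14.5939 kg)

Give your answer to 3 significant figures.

91.3 lb

2.62×10⁴ g × 0.001 → 26.2 kg
0.0857 slug × 14.5939 → 1.2507 kg
15.3 kg (already kg)
46.8 oz × 0.0283495 → 1.32676 kg
Sum: 26.2 + 1.2507 + 15.3 − 1.32676 = 41.4239 kg
In lb: 41.4239 / 0.453592 = 91.3241 lb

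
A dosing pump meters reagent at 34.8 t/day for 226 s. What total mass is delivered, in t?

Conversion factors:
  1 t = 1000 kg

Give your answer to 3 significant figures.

0.0910 t

34.8 t/day → 0.402778 kg/s
m = ṁ × t = 0.402778 × 226 = 91.0278 kg
In t: 91.0278 / 1000 = 0.0910278 t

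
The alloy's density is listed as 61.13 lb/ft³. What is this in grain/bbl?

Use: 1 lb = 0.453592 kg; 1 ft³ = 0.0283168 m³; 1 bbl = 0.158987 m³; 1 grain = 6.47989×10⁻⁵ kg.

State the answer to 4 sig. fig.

2.403×10⁶ grain/bbl

61.13 lb/ft³ × 0.453592 kg/lb ÷ 0.0283168 m³/ft³ = 979.209 kg/m³
979.209 kg/m³ ÷ 6.47989×10⁻⁵ kg/grain × 0.158987 m³/bbl = 2.40253×10⁶ grain/bbl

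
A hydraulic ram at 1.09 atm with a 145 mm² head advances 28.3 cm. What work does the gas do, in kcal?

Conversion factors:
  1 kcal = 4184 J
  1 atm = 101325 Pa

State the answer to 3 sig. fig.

1.09 atm → 110444 Pa
145 mm² → 1.45×10⁻⁴ m²
F = P × A = 110444 × 1.45×10⁻⁴ = 16.0144 N
28.3 cm → 0.283 m
W = F × d = 16.0144 × 0.283 = 4.53208 J
In kcal: 4.53208 / 4184 = 0.00108319 kcal

0.00108 kcal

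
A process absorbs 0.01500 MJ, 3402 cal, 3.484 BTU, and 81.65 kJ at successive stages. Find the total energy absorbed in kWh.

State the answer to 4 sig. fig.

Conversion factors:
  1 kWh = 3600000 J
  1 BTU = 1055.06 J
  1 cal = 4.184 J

0.01500 MJ × 1000000 = 15000 J
3402 cal × 4.184 = 14234 J
3.484 BTU × 1055.06 = 3675.83 J
81.65 kJ × 1000 = 81650 J
Combined: 15000 + 14234 + 3675.83 + 81650 = 114560 J
In kWh: 114560 / 3600000 = 0.0318222 kWh

0.03182 kWh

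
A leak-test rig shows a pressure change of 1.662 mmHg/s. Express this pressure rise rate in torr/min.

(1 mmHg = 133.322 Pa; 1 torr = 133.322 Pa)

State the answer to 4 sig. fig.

1.662 mmHg/s × 133.322 Pa/mmHg = 221.581 Pa/s
221.581 Pa/s ÷ 133.322 Pa/torr × 60 s/min = 99.7199 torr/min

99.72 torr/min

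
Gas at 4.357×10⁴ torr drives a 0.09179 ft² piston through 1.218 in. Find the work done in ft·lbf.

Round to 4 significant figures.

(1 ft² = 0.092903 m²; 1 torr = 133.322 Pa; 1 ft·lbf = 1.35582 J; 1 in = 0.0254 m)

4.357×10⁴ torr → 5.80884×10⁶ Pa
0.09179 ft² → 0.00852757 m²
F = P × A = 5.80884×10⁶ × 0.00852757 = 49535.3 N
1.218 in → 0.0309372 m
W = F × d = 49535.3 × 0.0309372 = 1532.48 J
In ft·lbf: 1532.48 / 1.35582 = 1130.3 ft·lbf

1130 ft·lbf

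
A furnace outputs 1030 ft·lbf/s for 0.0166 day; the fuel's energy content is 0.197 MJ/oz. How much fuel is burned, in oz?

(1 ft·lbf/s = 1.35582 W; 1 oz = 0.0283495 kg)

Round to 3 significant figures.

10.2 oz

1030 ft·lbf/s → 1396.49 W
0.0166 day → 1434.24 s
E = P × t = 1396.49 × 1434.24 = 2.0029×10⁶ J
0.197 MJ/oz → 6.94898×10⁶ J/kg
m = E / e_s = 2.0029×10⁶ / 6.94898×10⁶ = 0.288229 kg
In oz: 0.288229 / 0.0283495 = 10.167 oz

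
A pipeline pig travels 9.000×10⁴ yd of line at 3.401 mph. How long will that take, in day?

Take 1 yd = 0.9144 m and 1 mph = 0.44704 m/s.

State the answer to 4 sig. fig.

0.6265 day

9.000×10⁴ yd × 0.9144 = 82296 m
3.401 mph × 0.44704 = 1.52038 m/s
t = d / v = 82296 m / 1.52038 m/s = 54128.6 s
54128.6 s ÷ (86400 s/day) = 0.626488 day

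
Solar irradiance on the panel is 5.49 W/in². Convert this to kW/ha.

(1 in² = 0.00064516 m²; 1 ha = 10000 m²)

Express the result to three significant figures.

8.51×10⁴ kW/ha

5.49 W/in² ÷ 0.00064516 m²/in² = 8509.52 W/m²
8509.52 W/m² ÷ 1000 W/kW × 10000 m²/ha = 85095.2 kW/ha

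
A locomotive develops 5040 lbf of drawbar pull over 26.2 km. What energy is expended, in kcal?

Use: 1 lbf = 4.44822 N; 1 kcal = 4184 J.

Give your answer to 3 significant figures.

5040 lbf × 4.44822 → 22419 N
26.2 km × 1000 → 26200 m
W = F × d = 22419 N × 26200 m = 5.87378×10⁸ J
5.87378×10⁸ J ÷ (4184 J/kcal) = 140387 kcal

1.40×10⁵ kcal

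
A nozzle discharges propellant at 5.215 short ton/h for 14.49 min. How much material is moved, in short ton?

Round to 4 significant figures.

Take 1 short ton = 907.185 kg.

1.259 short ton

5.215 short ton/h → 1.31416 kg/s
14.49 min → 869.4 s
m = ṁ × t = 1.31416 × 869.4 = 1142.53 kg
In short ton: 1142.53 / 907.185 = 1.25942 short ton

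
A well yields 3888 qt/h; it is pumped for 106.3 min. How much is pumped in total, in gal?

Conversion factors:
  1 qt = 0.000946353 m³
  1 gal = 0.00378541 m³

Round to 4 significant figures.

1722 gal

3888 qt/h → 0.00102206 m³/s
106.3 min → 6378 s
V = Q × t = 0.00102206 × 6378 = 6.5187 m³
In gal: 6.5187 / 0.00378541 = 1722.06 gal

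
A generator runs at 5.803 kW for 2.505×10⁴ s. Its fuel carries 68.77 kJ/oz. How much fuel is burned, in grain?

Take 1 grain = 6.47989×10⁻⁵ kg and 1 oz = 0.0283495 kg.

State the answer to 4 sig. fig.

5.803 kW → 5803 W
E = P × t = 5803 × 25050 = 1.45365×10⁸ J
68.77 kJ/oz → 2.42579×10⁶ J/kg
m = E / e_s = 1.45365×10⁸ / 2.42579×10⁶ = 59.9248 kg
In grain: 59.9248 / 6.47989×10⁻⁵ = 924781 grain

9.248×10⁵ grain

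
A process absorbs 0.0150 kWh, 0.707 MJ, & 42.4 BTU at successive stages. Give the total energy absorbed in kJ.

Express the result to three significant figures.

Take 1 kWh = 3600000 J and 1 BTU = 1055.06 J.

806 kJ

0.0150 kWh × 3600000 = 54000 J
0.707 MJ × 1000000 = 707000 J
42.4 BTU × 1055.06 = 44734.5 J
Sum: 54000 + 707000 + 44734.5 = 805734 J
In kJ: 805734 / 1000 = 805.734 kJ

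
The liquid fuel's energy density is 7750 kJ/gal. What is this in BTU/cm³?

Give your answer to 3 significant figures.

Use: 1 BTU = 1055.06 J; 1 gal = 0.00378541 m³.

1.94 BTU/cm³

7750 kJ/gal × 1000 J/kJ ÷ 0.00378541 m³/gal = 2.04733×10⁹ J/m³
2.04733×10⁹ J/m³ ÷ 1055.06 J/BTU × 10⁻⁶ m³/cm³ = 1.94049 BTU/cm³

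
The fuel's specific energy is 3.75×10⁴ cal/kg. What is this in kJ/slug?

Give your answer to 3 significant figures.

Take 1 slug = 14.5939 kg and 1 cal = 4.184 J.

2290 kJ/slug

3.75×10⁴ cal/kg × 4.184 J/cal = 156900 J/kg
156900 J/kg ÷ 1000 J/kJ × 14.5939 kg/slug = 2289.78 kJ/slug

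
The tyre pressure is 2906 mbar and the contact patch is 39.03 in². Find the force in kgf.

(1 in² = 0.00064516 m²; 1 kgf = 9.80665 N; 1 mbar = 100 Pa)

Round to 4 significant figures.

746.2 kgf

2906 mbar × 100 = 290600 Pa
39.03 in² × 0.00064516 = 0.0251806 m²
F = P × A = 290600 Pa × 0.0251806 m² = 7317.48 N
7317.48 N ÷ (9.80665 N/kgf) = 746.175 kgf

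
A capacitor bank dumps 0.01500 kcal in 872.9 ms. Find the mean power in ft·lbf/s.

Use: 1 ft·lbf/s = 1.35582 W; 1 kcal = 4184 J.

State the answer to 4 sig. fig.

0.01500 kcal × 4184 = 62.76 J
872.9 ms × 0.001 = 0.8729 s
P = E / t = 62.76 J / 0.8729 s = 71.8983 W
71.8983 W ÷ (1.35582 W/ft·lbf/s) = 53.0294 ft·lbf/s

53.03 ft·lbf/s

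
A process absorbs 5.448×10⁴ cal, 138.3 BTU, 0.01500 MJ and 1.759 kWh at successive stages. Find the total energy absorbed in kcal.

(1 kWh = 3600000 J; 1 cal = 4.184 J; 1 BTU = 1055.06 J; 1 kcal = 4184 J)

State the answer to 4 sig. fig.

1606 kcal

5.448×10⁴ cal × 4.184 = 227944 J
138.3 BTU × 1055.06 = 145915 J
0.01500 MJ × 1000000 = 15000 J
1.759 kWh × 3600000 = 6.3324×10⁶ J
Total: 227944 + 145915 + 15000 + 6.3324×10⁶ = 6.72126×10⁶ J
In kcal: 6.72126×10⁶ / 4184 = 1606.42 kcal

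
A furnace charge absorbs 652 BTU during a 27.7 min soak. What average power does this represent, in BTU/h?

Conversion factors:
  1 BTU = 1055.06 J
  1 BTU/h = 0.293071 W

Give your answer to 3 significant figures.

1410 BTU/h

652 BTU × 1055.06 = 687899 J
27.7 min × 60 = 1662 s
P = E / t = 687899 J / 1662 s = 413.898 W
413.898 W ÷ (0.293071 W/BTU/h) = 1412.28 BTU/h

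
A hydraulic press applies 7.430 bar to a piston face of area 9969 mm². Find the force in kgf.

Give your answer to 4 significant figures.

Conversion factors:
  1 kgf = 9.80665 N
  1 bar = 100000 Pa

7.430 bar × 100000 = 743000 Pa
9969 mm² × 10⁻⁶ = 0.009969 m²
F = P × A = 743000 Pa × 0.009969 m² = 7406.97 N
7406.97 N ÷ (9.80665 N/kgf) = 755.301 kgf

755.3 kgf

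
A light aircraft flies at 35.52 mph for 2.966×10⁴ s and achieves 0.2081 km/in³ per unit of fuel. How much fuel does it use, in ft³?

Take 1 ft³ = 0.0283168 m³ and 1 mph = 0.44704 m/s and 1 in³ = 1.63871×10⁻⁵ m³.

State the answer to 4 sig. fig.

35.52 mph → 15.8789 m/s
d = v × t = 15.8789 × 29660 = 470968 m
0.2081 km/in³ → 1.2699×10⁷ m/m³
V = d / (distance per unit fuel) = 470968 / 1.2699×10⁷ = 0.037087 m³
In ft³: 0.037087 / 0.0283168 = 1.30972 ft³

1.310 ft³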